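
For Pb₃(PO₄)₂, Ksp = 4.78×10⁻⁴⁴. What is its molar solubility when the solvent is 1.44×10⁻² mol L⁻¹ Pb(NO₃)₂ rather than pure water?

6.33×10⁻²⁰ M

Pb₃(PO₄)₂(s) ⇌ 3 Pb²⁺(aq) + 2 PO₄³⁻(aq)
The solution already contains Pb²⁺ at 1.44×10⁻² mol L⁻¹. Let s be the molar solubility of Pb₃(PO₄)₂.
[Pb²⁺] ≈ 1.44×10⁻² mol L⁻¹ (common ion dominates); [PO₄³⁻] = 2s.
Ksp = [Pb²⁺]^3[PO₄³⁻]^2 = (1.44×10⁻²)^3(2s)^2
(2s)^2 = 4.78×10⁻⁴⁴ / (1.44×10⁻²)^3 = 1.60×10⁻³⁸
s = 6.33×10⁻²⁰ mol L⁻¹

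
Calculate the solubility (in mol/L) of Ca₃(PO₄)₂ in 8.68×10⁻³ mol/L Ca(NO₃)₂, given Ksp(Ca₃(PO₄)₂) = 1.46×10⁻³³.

2.36×10⁻¹⁴ M

Ca₃(PO₄)₂(s) ⇌ 3 Ca²⁺(aq) + 2 PO₄³⁻(aq)
The solution already contains Ca²⁺ at 8.68×10⁻³ mol/L. Let s be the molar solubility of Ca₃(PO₄)₂.
[Ca²⁺] ≈ 8.68×10⁻³ mol/L (common ion dominates); [PO₄³⁻] = 2s.
Ksp = [Ca²⁺]^3[PO₄³⁻]^2 = (8.68×10⁻³)^3(2s)^2
(2s)^2 = 1.46×10⁻³³ / (8.68×10⁻³)^3 = 2.23×10⁻²⁷
s = 2.36×10⁻¹⁴ mol/L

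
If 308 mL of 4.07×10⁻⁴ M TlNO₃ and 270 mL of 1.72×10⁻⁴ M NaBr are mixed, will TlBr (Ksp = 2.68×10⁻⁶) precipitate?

No

The combined volume is 578 mL.
[Tl⁺] = (4.07×10⁻⁴)(308)/578 = 2.17×10⁻⁴ M
[Br⁻] = (1.72×10⁻⁴)(270)/578 = 8.03×10⁻⁵ M
Q = [Tl⁺][Br⁻] = 1.74×10⁻⁸
Q = 1.74×10⁻⁸ < Ksp = 2.68×10⁻⁶, so the solution is unsaturated and no precipitate forms.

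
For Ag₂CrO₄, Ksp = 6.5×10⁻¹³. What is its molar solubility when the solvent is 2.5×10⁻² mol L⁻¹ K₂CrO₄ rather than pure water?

Ag₂CrO₄(s) ⇌ 2 Ag⁺(aq) + CrO₄²⁻(aq)
With CrO₄²⁻ already at 2.5×10⁻² mol L⁻¹ and s small, take [CrO₄²⁻] ≈ 2.5×10⁻² mol L⁻¹ and [Ag⁺] = 2s.
Ksp = [Ag⁺]^2[CrO₄²⁻] = (2s)^2(2.5×10⁻²)
(2s)^2 = 6.5×10⁻¹³ / (2.5×10⁻²) = 2.6×10⁻¹¹
s = 2.5×10⁻⁶ mol L⁻¹

2.5×10⁻⁶ M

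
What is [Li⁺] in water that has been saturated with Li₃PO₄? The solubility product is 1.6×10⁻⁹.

8.3×10⁻³ M

Li₃PO₄(s) ⇌ 3 Li⁺(aq) + PO₄³⁻(aq)
Call the molar solubility s, so that [Li⁺] = 3s and [PO₄³⁻] = s.
Ksp = [Li⁺]^3[PO₄³⁻] = (3s)^3 · s = 27s^4 = 1.6×10⁻⁹
s = 2.8×10⁻³ M
[Li⁺] = 3s = 8.3×10⁻³ M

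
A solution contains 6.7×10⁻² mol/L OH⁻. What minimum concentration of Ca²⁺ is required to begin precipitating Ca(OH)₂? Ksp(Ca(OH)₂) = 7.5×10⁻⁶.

Precipitation of each salt begins when its ion product equals Ksp.
Ca(OH)₂(s) ⇌ Ca²⁺(aq) + 2 OH⁻(aq)
Ksp = [Ca²⁺][OH⁻]^2 = [Ca²⁺](6.7×10⁻²)^2
[Ca²⁺] = 7.5×10⁻⁶ / (6.7×10⁻²)^2 = 1.7×10⁻³
[Ca²⁺] = 1.7×10⁻³ mol/L

1.7×10⁻³ M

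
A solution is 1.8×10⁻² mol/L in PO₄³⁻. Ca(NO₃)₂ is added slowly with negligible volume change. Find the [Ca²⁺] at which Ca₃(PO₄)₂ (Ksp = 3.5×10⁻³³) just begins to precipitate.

Each salt precipitates once Q = Ksp for that salt.
Ca₃(PO₄)₂(s) ⇌ 3 Ca²⁺(aq) + 2 PO₄³⁻(aq)
Ksp = [Ca²⁺]^3[PO₄³⁻]^2 = [Ca²⁺]^3(1.8×10⁻²)^2
[Ca²⁺]^3 = 3.5×10⁻³³ / (1.8×10⁻²)^2 = 1.1×10⁻²⁹
[Ca²⁺] = 2.2×10⁻¹⁰ mol/L

2.2×10⁻¹⁰ M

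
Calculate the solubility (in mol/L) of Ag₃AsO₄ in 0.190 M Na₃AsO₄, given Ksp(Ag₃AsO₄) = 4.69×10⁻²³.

2.09×10⁻⁸ M

Ag₃AsO₄(s) ⇌ 3 Ag⁺(aq) + AsO₄³⁻(aq)
The solution already contains AsO₄³⁻ at 0.190 M. Let s be the molar solubility of Ag₃AsO₄.
[AsO₄³⁻] ≈ 0.190 M (common ion dominates); [Ag⁺] = 3s.
Ksp = [Ag⁺]^3[AsO₄³⁻] = (3s)^3(0.190)
(3s)^3 = 4.69×10⁻²³ / (0.190) = 2.47×10⁻²²
s = 2.09×10⁻⁸ M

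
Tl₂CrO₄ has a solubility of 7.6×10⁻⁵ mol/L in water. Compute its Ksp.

Tl₂CrO₄(s) ⇌ 2 Tl⁺(aq) + CrO₄²⁻(aq)
Let s be the molar solubility. Then [Tl⁺] = 2s and [CrO₄²⁻] = s.
Ksp = [Tl⁺]^2[CrO₄²⁻] = (2s)^2 · s = 4s^3
Ksp = 4 × (7.6×10⁻⁵)^3 = 1.8×10⁻¹²

Ksp = 1.8×10⁻¹²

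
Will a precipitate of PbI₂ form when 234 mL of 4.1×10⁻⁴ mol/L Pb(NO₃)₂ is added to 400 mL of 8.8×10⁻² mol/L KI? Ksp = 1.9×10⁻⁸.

Yes

Total volume after mixing = 234 + 400 = 634 mL.
[Pb²⁺] = (4.1×10⁻⁴)(234)/634 = 1.5×10⁻⁴ mol/L
[I⁻] = (8.8×10⁻²)(400)/634 = 5.6×10⁻² mol/L
Q = [Pb²⁺][I⁻]^2 = 4.7×10⁻⁷
Q = 4.7×10⁻⁷ > Ksp = 1.9×10⁻⁸, so the solution is supersaturated and PbI₂ precipitates.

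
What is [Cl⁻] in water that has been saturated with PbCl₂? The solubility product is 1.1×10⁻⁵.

PbCl₂(s) ⇌ Pb²⁺(aq) + 2 Cl⁻(aq)
If s mol/L of PbCl₂ dissolves, [Pb²⁺] = s and [Cl⁻] = 2s.
Ksp = [Pb²⁺][Cl⁻]^2 = s · (2s)^2 = 4s^3 = 1.1×10⁻⁵
s = 1.4×10⁻² M
[Cl⁻] = 2s = 2.8×10⁻² M

2.8×10⁻² M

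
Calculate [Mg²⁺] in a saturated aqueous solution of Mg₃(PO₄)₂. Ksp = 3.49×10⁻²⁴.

2.39×10⁻⁵ M

Mg₃(PO₄)₂(s) ⇌ 3 Mg²⁺(aq) + 2 PO₄³⁻(aq)
Call the molar solubility s, so that [Mg²⁺] = 3s and [PO₄³⁻] = 2s.
Ksp = [Mg²⁺]^3[PO₄³⁻]^2 = (3s)^3 · (2s)^2 = 108s^5 = 3.49×10⁻²⁴
s = 7.98×10⁻⁶ mol/L
[Mg²⁺] = 3s = 2.39×10⁻⁵ mol/L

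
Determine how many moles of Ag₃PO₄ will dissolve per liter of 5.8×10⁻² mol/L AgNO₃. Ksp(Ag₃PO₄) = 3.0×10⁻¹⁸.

Ag₃PO₄(s) ⇌ 3 Ag⁺(aq) + PO₄³⁻(aq)
The solution already contains Ag⁺ at 5.8×10⁻² mol/L. Let s be the molar solubility of Ag₃PO₄.
[Ag⁺] ≈ 5.8×10⁻² mol/L (common ion dominates); [PO₄³⁻] = s.
Ksp = [Ag⁺]^3[PO₄³⁻] = (5.8×10⁻²)^3s
s = 3.0×10⁻¹⁸ / (5.8×10⁻²)^3 = 1.5×10⁻¹⁴
s = 1.5×10⁻¹⁴ mol/L

1.5×10⁻¹⁴ M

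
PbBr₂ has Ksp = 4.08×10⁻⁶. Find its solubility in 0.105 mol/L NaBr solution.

PbBr₂(s) ⇌ Pb²⁺(aq) + 2 Br⁻(aq)
The solution already contains Br⁻ at 0.105 mol/L. Let s be the molar solubility of PbBr₂.
[Br⁻] ≈ 0.105 mol/L (common ion dominates); [Pb²⁺] = s.
Ksp = [Pb²⁺][Br⁻]^2 = s(0.105)^2
s = 4.08×10⁻⁶ / (0.105)^2 = 3.70×10⁻⁴
s = 3.70×10⁻⁴ mol/L

3.70×10⁻⁴ M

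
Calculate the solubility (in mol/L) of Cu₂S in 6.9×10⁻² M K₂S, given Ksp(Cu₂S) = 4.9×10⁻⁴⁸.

4.2×10⁻²⁴ M

Cu₂S(s) ⇌ 2 Cu⁺(aq) + S²⁻(aq)
The solution already contains S²⁻ at 6.9×10⁻² M. Let s be the molar solubility of Cu₂S.
[S²⁻] ≈ 6.9×10⁻² M (common ion dominates); [Cu⁺] = 2s.
Ksp = [Cu⁺]^2[S²⁻] = (2s)^2(6.9×10⁻²)
(2s)^2 = 4.9×10⁻⁴⁸ / (6.9×10⁻²) = 7.1×10⁻⁴⁷
s = 4.2×10⁻²⁴ M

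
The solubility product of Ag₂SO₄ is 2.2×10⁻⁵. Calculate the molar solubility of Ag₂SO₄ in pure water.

Ag₂SO₄(s) ⇌ 2 Ag⁺(aq) + SO₄²⁻(aq)
Let s be the molar solubility. Then [Ag⁺] = 2s and [SO₄²⁻] = s.
Ksp = [Ag⁺]^2[SO₄²⁻] = (2s)^2 · s = 4s^3
4s^3 = 2.2×10⁻⁵  ⇒  s^3 = 5.5×10⁻⁶
Taking the 3rd root, s = 1.8×10⁻² mol L⁻¹.

1.8×10⁻² M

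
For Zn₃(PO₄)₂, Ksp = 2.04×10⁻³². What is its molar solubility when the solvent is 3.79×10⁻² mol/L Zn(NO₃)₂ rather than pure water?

9.68×10⁻¹⁵ M

Zn₃(PO₄)₂(s) ⇌ 3 Zn²⁺(aq) + 2 PO₄³⁻(aq)
With Zn²⁺ already at 3.79×10⁻² mol/L and s small, take [Zn²⁺] ≈ 3.79×10⁻² mol/L and [PO₄³⁻] = 2s.
Ksp = [Zn²⁺]^3[PO₄³⁻]^2 = (3.79×10⁻²)^3(2s)^2
(2s)^2 = 2.04×10⁻³² / (3.79×10⁻²)^3 = 3.75×10⁻²⁸
s = 9.68×10⁻¹⁵ mol/L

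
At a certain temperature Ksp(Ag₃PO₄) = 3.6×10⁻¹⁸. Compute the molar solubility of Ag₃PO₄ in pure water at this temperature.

1.9×10⁻⁵ M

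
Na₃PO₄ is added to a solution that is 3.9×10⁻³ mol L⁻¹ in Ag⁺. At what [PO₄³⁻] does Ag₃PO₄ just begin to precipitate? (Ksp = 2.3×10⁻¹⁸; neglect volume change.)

Precipitation begins when Q = Ksp.
Ag₃PO₄(s) ⇌ 3 Ag⁺(aq) + PO₄³⁻(aq)
Ksp = [Ag⁺]^3[PO₄³⁻] = [PO₄³⁻](3.9×10⁻³)^3
[PO₄³⁻] = 2.3×10⁻¹⁸ / (3.9×10⁻³)^3 = 3.9×10⁻¹¹
[PO₄³⁻] = 3.9×10⁻¹¹ mol L⁻¹

3.9×10⁻¹¹ M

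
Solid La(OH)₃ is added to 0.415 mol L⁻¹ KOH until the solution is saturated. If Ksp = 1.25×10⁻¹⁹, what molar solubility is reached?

La(OH)₃(s) ⇌ La³⁺(aq) + 3 OH⁻(aq)
With OH⁻ already at 0.415 mol L⁻¹ and s small, take [OH⁻] ≈ 0.415 mol L⁻¹ and [La³⁺] = s.
Ksp = [La³⁺][OH⁻]^3 = s(0.415)^3
s = 1.25×10⁻¹⁹ / (0.415)^3 = 1.75×10⁻¹⁸
s = 1.75×10⁻¹⁸ mol L⁻¹

1.75×10⁻¹⁸ M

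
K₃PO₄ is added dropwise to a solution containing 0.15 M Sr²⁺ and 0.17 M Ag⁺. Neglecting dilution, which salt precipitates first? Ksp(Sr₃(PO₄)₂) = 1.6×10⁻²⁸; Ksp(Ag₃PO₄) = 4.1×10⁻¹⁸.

Precipitation of each salt begins when its ion product equals Ksp.
For Sr₃(PO₄)₂: [PO₄³⁻] = (Ksp/[Sr²⁺]^3)^(1/2) = 2.2×10⁻¹³ M
For Ag₃PO₄: [PO₄³⁻] = (Ksp/[Ag⁺]^3) = 8.3×10⁻¹⁶ M
Ag₃PO₄ requires the lower [PO₄³⁻], so it precipitates first.

Ag₃PO₄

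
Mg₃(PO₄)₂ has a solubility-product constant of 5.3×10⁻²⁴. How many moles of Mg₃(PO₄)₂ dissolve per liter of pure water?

Mg₃(PO₄)₂(s) ⇌ 3 Mg²⁺(aq) + 2 PO₄³⁻(aq)
Let s be the molar solubility. Then [Mg²⁺] = 3s and [PO₄³⁻] = 2s.
Ksp = [Mg²⁺]^3[PO₄³⁻]^2 = (3s)^3 · (2s)^2 = 108s^5
108s^5 = 5.3×10⁻²⁴  ⇒  s^5 = 4.9×10⁻²⁶
s = 8.7×10⁻⁶ M

8.7×10⁻⁶ M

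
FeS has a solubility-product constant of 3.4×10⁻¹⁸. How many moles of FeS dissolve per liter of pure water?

FeS(s) ⇌ Fe²⁺(aq) + S²⁻(aq)
For each mole of FeS that dissolves per liter, [Fe²⁺] = s and [S²⁻] = s; let s denote this solubility.
Ksp = [Fe²⁺][S²⁻] = s · s = s^2
s^2 = 3.4×10⁻¹⁸
Taking the 2nd root, s = 1.8×10⁻⁹ mol L⁻¹.

1.8×10⁻⁹ M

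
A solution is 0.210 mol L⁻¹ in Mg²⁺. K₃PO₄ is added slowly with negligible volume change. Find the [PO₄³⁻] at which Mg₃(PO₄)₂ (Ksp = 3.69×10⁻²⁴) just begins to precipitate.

Precipitation of each salt begins when its ion product equals Ksp.
Mg₃(PO₄)₂(s) ⇌ 3 Mg²⁺(aq) + 2 PO₄³⁻(aq)
Ksp = [Mg²⁺]^3[PO₄³⁻]^2 = [PO₄³⁻]^2(0.210)^3
[PO₄³⁻]^2 = 3.69×10⁻²⁴ / (0.210)^3 = 3.98×10⁻²²
[PO₄³⁻] = 2.00×10⁻¹¹ mol L⁻¹

2.00×10⁻¹¹ M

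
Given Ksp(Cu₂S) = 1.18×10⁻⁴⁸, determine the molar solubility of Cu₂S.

Cu₂S(s) ⇌ 2 Cu⁺(aq) + S²⁻(aq)
If s mol/L of Cu₂S dissolves, [Cu⁺] = 2s and [S²⁻] = s.
Ksp = [Cu⁺]^2[S²⁻] = (2s)^2 · s = 4s^3
4s^3 = 1.18×10⁻⁴⁸  ⇒  s^3 = 2.95×10⁻⁴⁹
s = 6.66×10⁻¹⁷ mol/L

6.66×10⁻¹⁷ M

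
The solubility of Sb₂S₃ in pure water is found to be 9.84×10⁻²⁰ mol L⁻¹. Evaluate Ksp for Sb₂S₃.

Sb₂S₃(s) ⇌ 2 Sb³⁺(aq) + 3 S²⁻(aq)
Call the molar solubility s, so that [Sb³⁺] = 2s and [S²⁻] = 3s.
Ksp = [Sb³⁺]^2[S²⁻]^3 = (2s)^2 · (3s)^3 = 108s^5
Ksp = 108 × (9.84×10⁻²⁰)^5 = 9.96×10⁻⁹⁴

Ksp = 9.96×10⁻⁹⁴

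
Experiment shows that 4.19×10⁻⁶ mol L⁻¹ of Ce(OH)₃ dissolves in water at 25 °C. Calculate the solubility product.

Ksp = 8.32×10⁻²¹

Ce(OH)₃(s) ⇌ Ce³⁺(aq) + 3 OH⁻(aq)
For each mole of Ce(OH)₃ that dissolves per liter, [Ce³⁺] = s and [OH⁻] = 3s; let s denote this solubility.
Ksp = [Ce³⁺][OH⁻]^3 = s · (3s)^3 = 27s^4
Ksp = 27 × (4.19×10⁻⁶)^4 = 8.32×10⁻²¹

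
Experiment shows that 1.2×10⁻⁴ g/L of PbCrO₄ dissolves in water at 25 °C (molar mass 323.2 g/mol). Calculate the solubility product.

s = (1.2×10⁻⁴ g L⁻¹)/(323.2 g mol⁻¹) = 3.713×10⁻⁷ M
PbCrO₄(s) ⇌ Pb²⁺(aq) + CrO₄²⁻(aq)
Let s be the molar solubility. Then [Pb²⁺] = s and [CrO₄²⁻] = s.
Ksp = [Pb²⁺][CrO₄²⁻] = s · s = s^2
Ksp = (3.713×10⁻⁷)^2 = 1.4×10⁻¹³

Ksp = 1.4×10⁻¹³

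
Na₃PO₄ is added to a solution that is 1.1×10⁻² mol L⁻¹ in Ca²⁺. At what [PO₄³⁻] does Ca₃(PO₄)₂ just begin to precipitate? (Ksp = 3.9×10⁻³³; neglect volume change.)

5.4×10⁻¹⁴ M

Precipitation begins when Q = Ksp.
Ca₃(PO₄)₂(s) ⇌ 3 Ca²⁺(aq) + 2 PO₄³⁻(aq)
Ksp = [Ca²⁺]^3[PO₄³⁻]^2 = [PO₄³⁻]^2(1.1×10⁻²)^3
[PO₄³⁻]^2 = 3.9×10⁻³³ / (1.1×10⁻²)^3 = 2.9×10⁻²⁷
[PO₄³⁻] = 5.4×10⁻¹⁴ mol L⁻¹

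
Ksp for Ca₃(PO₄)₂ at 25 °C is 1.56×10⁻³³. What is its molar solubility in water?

Ca₃(PO₄)₂(s) ⇌ 3 Ca²⁺(aq) + 2 PO₄³⁻(aq)
With molar solubility s: [Ca²⁺] = 3s, [PO₄³⁻] = 2s.
Ksp = [Ca²⁺]^3[PO₄³⁻]^2 = (3s)^3 · (2s)^2 = 108s^5
108s^5 = 1.56×10⁻³³  ⇒  s^5 = 1.44×10⁻³⁵
Taking the 5th root, s = 1.08×10⁻⁷ mol/L.

1.08×10⁻⁷ M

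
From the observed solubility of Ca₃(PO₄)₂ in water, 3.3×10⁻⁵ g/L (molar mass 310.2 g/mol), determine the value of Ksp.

Ksp = 1.5×10⁻³³

Molar solubility s = (3.3×10⁻⁵ g/L) / (310.2 g/mol) = 1.064×10⁻⁷ mol/L
Ca₃(PO₄)₂(s) ⇌ 3 Ca²⁺(aq) + 2 PO₄³⁻(aq)
With molar solubility s: [Ca²⁺] = 3s, [PO₄³⁻] = 2s.
Ksp = [Ca²⁺]^3[PO₄³⁻]^2 = (3s)^3 · (2s)^2 = 108s^5
Ksp = 108 × (1.064×10⁻⁷)^5 = 1.5×10⁻³³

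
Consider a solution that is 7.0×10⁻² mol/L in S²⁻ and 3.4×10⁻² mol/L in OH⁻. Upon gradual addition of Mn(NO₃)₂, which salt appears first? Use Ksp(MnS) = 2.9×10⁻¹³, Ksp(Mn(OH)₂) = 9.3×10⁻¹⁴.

MnS

A salt starts to precipitate once the ion product Q reaches its Ksp.
For MnS: [Mn²⁺] = (Ksp/[S²⁻]) = 4.1×10⁻¹² mol/L
For Mn(OH)₂: [Mn²⁺] = (Ksp/[OH⁻]^2) = 8.0×10⁻¹¹ mol/L
The smaller threshold [Mn²⁺] is reached first, so MnS precipitates first.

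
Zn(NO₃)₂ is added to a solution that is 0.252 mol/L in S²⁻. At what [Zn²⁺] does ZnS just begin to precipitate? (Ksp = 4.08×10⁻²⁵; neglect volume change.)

1.62×10⁻²⁴ M

The threshold for precipitation is Q = Ksp.
ZnS(s) ⇌ Zn²⁺(aq) + S²⁻(aq)
Ksp = [Zn²⁺][S²⁻] = [Zn²⁺](0.252)
[Zn²⁺] = 4.08×10⁻²⁵ / (0.252) = 1.62×10⁻²⁴
[Zn²⁺] = 1.62×10⁻²⁴ mol/L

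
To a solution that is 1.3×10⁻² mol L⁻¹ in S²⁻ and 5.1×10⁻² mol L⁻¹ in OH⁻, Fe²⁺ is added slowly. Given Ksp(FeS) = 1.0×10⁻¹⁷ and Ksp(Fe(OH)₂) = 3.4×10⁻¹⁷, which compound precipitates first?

FeS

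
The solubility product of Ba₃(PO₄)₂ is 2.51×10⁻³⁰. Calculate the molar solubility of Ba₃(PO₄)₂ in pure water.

4.71×10⁻⁷ M

Ba₃(PO₄)₂(s) ⇌ 3 Ba²⁺(aq) + 2 PO₄³⁻(aq)
Call the molar solubility s, so that [Ba²⁺] = 3s and [PO₄³⁻] = 2s.
Ksp = [Ba²⁺]^3[PO₄³⁻]^2 = (3s)^3 · (2s)^2 = 108s^5
108s^5 = 2.51×10⁻³⁰  ⇒  s^5 = 2.32×10⁻³²
Taking the 5th root, s = 4.71×10⁻⁷ mol L⁻¹.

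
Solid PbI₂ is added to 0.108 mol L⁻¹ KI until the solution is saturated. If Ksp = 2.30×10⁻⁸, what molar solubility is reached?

PbI₂(s) ⇌ Pb²⁺(aq) + 2 I⁻(aq)
The solution already contains I⁻ at 0.108 mol L⁻¹. Let s be the molar solubility of PbI₂.
[I⁻] ≈ 0.108 mol L⁻¹ (common ion dominates); [Pb²⁺] = s.
Ksp = [Pb²⁺][I⁻]^2 = s(0.108)^2
s = 2.30×10⁻⁸ / (0.108)^2 = 1.97×10⁻⁶
s = 1.97×10⁻⁶ mol L⁻¹

1.97×10⁻⁶ M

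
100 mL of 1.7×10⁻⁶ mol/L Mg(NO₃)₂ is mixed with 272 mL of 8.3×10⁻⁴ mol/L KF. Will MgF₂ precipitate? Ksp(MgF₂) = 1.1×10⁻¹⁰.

After mixing, V = 100 mL + 272 mL = 372 mL.
[Mg²⁺] = (1.7×10⁻⁶)(100)/372 = 4.6×10⁻⁷ mol/L
[F⁻] = (8.3×10⁻⁴)(272)/372 = 6.1×10⁻⁴ mol/L
Q = [Mg²⁺][F⁻]^2 = 1.7×10⁻¹³
Since Q (1.7×10⁻¹³) is less than Ksp (1.1×10⁻¹⁰), no MgF₂ precipitates.

No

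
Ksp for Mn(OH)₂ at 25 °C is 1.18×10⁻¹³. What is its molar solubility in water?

Mn(OH)₂(s) ⇌ Mn²⁺(aq) + 2 OH⁻(aq)
Call the molar solubility s, so that [Mn²⁺] = s and [OH⁻] = 2s.
Ksp = [Mn²⁺][OH⁻]^2 = s · (2s)^2 = 4s^3
4s^3 = 1.18×10⁻¹³  ⇒  s^3 = 2.95×10⁻¹⁴
s = 3.09×10⁻⁵ mol L⁻¹

3.09×10⁻⁵ M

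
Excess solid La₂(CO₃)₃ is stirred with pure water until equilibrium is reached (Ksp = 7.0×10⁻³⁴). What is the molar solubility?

9.2×10⁻⁸ M

La₂(CO₃)₃(s) ⇌ 2 La³⁺(aq) + 3 CO₃²⁻(aq)
If s mol/L of La₂(CO₃)₃ dissolves, [La³⁺] = 2s and [CO₃²⁻] = 3s.
Ksp = [La³⁺]^2[CO₃²⁻]^3 = (2s)^2 · (3s)^3 = 108s^5
108s^5 = 7.0×10⁻³⁴  ⇒  s^5 = 6.5×10⁻³⁶
Taking the 5th root, s = 9.2×10⁻⁸ mol/L.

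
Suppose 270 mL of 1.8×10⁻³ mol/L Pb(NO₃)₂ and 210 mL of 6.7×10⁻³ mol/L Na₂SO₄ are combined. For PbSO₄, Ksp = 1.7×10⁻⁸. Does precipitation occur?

Total volume after mixing = 270 + 210 = 480 mL.
[Pb²⁺] = (1.8×10⁻³)(270)/480 = 1.0×10⁻³ mol/L
[SO₄²⁻] = (6.7×10⁻³)(210)/480 = 2.9×10⁻³ mol/L
Q = [Pb²⁺][SO₄²⁻] = 3.0×10⁻⁶
Q = 3.0×10⁻⁶ > Ksp = 1.7×10⁻⁸, so the solution is supersaturated and PbSO₄ precipitates.

Yes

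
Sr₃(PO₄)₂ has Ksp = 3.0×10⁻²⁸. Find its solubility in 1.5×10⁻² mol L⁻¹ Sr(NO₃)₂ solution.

Sr₃(PO₄)₂(s) ⇌ 3 Sr²⁺(aq) + 2 PO₄³⁻(aq)
The solution already contains Sr²⁺ at 1.5×10⁻² mol L⁻¹. Let s be the molar solubility of Sr₃(PO₄)₂.
[Sr²⁺] ≈ 1.5×10⁻² mol L⁻¹ (common ion dominates); [PO₄³⁻] = 2s.
Ksp = [Sr²⁺]^3[PO₄³⁻]^2 = (1.5×10⁻²)^3(2s)^2
(2s)^2 = 3.0×10⁻²⁸ / (1.5×10⁻²)^3 = 8.9×10⁻²³
s = 4.7×10⁻¹² mol L⁻¹

4.7×10⁻¹² M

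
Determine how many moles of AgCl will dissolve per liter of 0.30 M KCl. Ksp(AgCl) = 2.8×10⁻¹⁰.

AgCl(s) ⇌ Ag⁺(aq) + Cl⁻(aq)
Let s be the solubility of AgCl here. The common ion gives [Cl⁻] ≈ 0.30 M, and [Ag⁺] = s.
Ksp = [Ag⁺][Cl⁻] = s(0.30)
s = 2.8×10⁻¹⁰ / (0.30) = 9.3×10⁻¹⁰
s = 9.3×10⁻¹⁰ M

9.3×10⁻¹⁰ M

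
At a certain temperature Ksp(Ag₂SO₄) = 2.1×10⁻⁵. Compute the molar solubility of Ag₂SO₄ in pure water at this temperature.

Ag₂SO₄(s) ⇌ 2 Ag⁺(aq) + SO₄²⁻(aq)
For each mole of Ag₂SO₄ that dissolves per liter, [Ag⁺] = 2s and [SO₄²⁻] = s; let s denote this solubility.
Ksp = [Ag⁺]^2[SO₄²⁻] = (2s)^2 · s = 4s^3
4s^3 = 2.1×10⁻⁵  ⇒  s^3 = 5.3×10⁻⁶
s = 1.7×10⁻² M

1.7×10⁻² M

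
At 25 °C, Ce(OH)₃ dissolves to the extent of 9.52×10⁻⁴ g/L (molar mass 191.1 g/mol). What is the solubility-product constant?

Ksp = 1.66×10⁻²⁰

s = (9.52×10⁻⁴ g L⁻¹)/(191.1 g mol⁻¹) = 4.9817×10⁻⁶ M
Ce(OH)₃(s) ⇌ Ce³⁺(aq) + 3 OH⁻(aq)
Let s be the molar solubility. Then [Ce³⁺] = s and [OH⁻] = 3s.
Ksp = [Ce³⁺][OH⁻]^3 = s · (3s)^3 = 27s^4
Ksp = 27 × (4.9817×10⁻⁶)^4 = 1.66×10⁻²⁰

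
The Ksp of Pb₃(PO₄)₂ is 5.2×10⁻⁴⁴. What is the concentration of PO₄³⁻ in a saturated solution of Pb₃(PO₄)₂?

1.7×10⁻⁹ M

Pb₃(PO₄)₂(s) ⇌ 3 Pb²⁺(aq) + 2 PO₄³⁻(aq)
If s mol/L of Pb₃(PO₄)₂ dissolves, [Pb²⁺] = 3s and [PO₄³⁻] = 2s.
Ksp = [Pb²⁺]^3[PO₄³⁻]^2 = (3s)^3 · (2s)^2 = 108s^5 = 5.2×10⁻⁴⁴
s = 8.6×10⁻¹⁰ mol/L
[PO₄³⁻] = 2s = 1.7×10⁻⁹ mol/L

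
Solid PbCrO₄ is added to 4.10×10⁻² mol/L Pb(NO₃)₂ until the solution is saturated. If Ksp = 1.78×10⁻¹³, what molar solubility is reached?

4.34×10⁻¹² M

PbCrO₄(s) ⇌ Pb²⁺(aq) + CrO₄²⁻(aq)
With Pb²⁺ already at 4.10×10⁻² mol/L and s small, take [Pb²⁺] ≈ 4.10×10⁻² mol/L and [CrO₄²⁻] = s.
Ksp = [Pb²⁺][CrO₄²⁻] = (4.10×10⁻²)s
s = 1.78×10⁻¹³ / (4.10×10⁻²) = 4.34×10⁻¹²
s = 4.34×10⁻¹² mol/L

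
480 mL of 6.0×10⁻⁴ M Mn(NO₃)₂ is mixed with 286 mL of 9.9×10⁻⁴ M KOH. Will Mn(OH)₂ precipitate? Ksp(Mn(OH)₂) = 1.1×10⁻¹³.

Yes

The combined volume is 766 mL.
[Mn²⁺] = (6.0×10⁻⁴)(480)/766 = 3.8×10⁻⁴ M
[OH⁻] = (9.9×10⁻⁴)(286)/766 = 3.7×10⁻⁴ M
Q = [Mn²⁺][OH⁻]^2 = 5.1×10⁻¹¹
Q = 5.1×10⁻¹¹ > Ksp = 1.1×10⁻¹³, so the solution is supersaturated and Mn(OH)₂ precipitates.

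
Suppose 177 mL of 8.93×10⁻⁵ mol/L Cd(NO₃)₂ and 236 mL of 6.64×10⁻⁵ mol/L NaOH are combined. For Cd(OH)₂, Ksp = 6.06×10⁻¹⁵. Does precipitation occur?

Yes

After mixing, V = 177 mL + 236 mL = 413 mL.
[Cd²⁺] = (8.93×10⁻⁵)(177)/413 = 3.83×10⁻⁵ mol/L
[OH⁻] = (6.64×10⁻⁵)(236)/413 = 3.79×10⁻⁵ mol/L
Q = [Cd²⁺][OH⁻]^2 = 5.51×10⁻¹⁴
Q = 5.51×10⁻¹⁴ > Ksp = 6.06×10⁻¹⁵, so the solution is supersaturated and Cd(OH)₂ precipitates.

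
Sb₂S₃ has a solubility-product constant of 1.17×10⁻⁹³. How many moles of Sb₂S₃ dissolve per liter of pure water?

1.02×10⁻¹⁹ M

Sb₂S₃(s) ⇌ 2 Sb³⁺(aq) + 3 S²⁻(aq)
Let s be the molar solubility. Then [Sb³⁺] = 2s and [S²⁻] = 3s.
Ksp = [Sb³⁺]^2[S²⁻]^3 = (2s)^2 · (3s)^3 = 108s^5
108s^5 = 1.17×10⁻⁹³  ⇒  s^5 = 1.08×10⁻⁹⁵
s = 1.02×10⁻¹⁹ mol L⁻¹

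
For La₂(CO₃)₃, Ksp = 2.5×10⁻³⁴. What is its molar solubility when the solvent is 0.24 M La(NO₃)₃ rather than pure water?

5.4×10⁻¹² M

La₂(CO₃)₃(s) ⇌ 2 La³⁺(aq) + 3 CO₃²⁻(aq)
La³⁺ is already present at 0.24 M. If s mol/L of La₂(CO₃)₃ dissolves, [CO₃²⁻] = 3s while [La³⁺] ≈ 0.24 M.
Ksp = [La³⁺]^2[CO₃²⁻]^3 = (0.24)^2(3s)^3
(3s)^3 = 2.5×10⁻³⁴ / (0.24)^2 = 4.3×10⁻³³
s = 5.4×10⁻¹² M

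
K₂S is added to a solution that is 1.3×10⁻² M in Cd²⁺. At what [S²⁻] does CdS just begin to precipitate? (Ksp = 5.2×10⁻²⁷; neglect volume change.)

Precipitation begins when Q = Ksp.
CdS(s) ⇌ Cd²⁺(aq) + S²⁻(aq)
Ksp = [Cd²⁺][S²⁻] = [S²⁻](1.3×10⁻²)
[S²⁻] = 5.2×10⁻²⁷ / (1.3×10⁻²) = 4.0×10⁻²⁵
[S²⁻] = 4.0×10⁻²⁵ M

4.0×10⁻²⁵ M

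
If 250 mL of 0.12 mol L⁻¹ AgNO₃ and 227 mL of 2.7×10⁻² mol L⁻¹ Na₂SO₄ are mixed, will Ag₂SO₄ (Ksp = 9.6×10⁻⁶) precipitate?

Yes

Total volume after mixing = 250 + 227 = 477 mL.
[Ag⁺] = (0.12)(250)/477 = 6.3×10⁻² mol L⁻¹
[SO₄²⁻] = (2.7×10⁻²)(227)/477 = 1.3×10⁻² mol L⁻¹
Q = [Ag⁺]^2[SO₄²⁻] = 5.1×10⁻⁵
Since Q (5.1×10⁻⁵) exceeds Ksp (9.6×10⁻⁶), Ag₂SO₄ will precipitate.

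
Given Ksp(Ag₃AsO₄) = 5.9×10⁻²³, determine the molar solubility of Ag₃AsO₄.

Ag₃AsO₄(s) ⇌ 3 Ag⁺(aq) + AsO₄³⁻(aq)
Call the molar solubility s, so that [Ag⁺] = 3s and [AsO₄³⁻] = s.
Ksp = [Ag⁺]^3[AsO₄³⁻] = (3s)^3 · s = 27s^4
27s^4 = 5.9×10⁻²³  ⇒  s^4 = 2.2×10⁻²⁴
s = 1.2×10⁻⁶ mol L⁻¹

1.2×10⁻⁶ M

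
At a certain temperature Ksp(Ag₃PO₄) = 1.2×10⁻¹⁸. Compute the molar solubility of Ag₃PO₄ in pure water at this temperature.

1.5×10⁻⁵ M

Ag₃PO₄(s) ⇌ 3 Ag⁺(aq) + PO₄³⁻(aq)
Let s be the molar solubility. Then [Ag⁺] = 3s and [PO₄³⁻] = s.
Ksp = [Ag⁺]^3[PO₄³⁻] = (3s)^3 · s = 27s^4
27s^4 = 1.2×10⁻¹⁸  ⇒  s^4 = 4.4×10⁻²⁰
Taking the 4th root, s = 1.5×10⁻⁵ M.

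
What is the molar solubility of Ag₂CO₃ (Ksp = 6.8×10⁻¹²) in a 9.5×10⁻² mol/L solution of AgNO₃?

Ag₂CO₃(s) ⇌ 2 Ag⁺(aq) + CO₃²⁻(aq)
With Ag⁺ already at 9.5×10⁻² mol/L and s small, take [Ag⁺] ≈ 9.5×10⁻² mol/L and [CO₃²⁻] = s.
Ksp = [Ag⁺]^2[CO₃²⁻] = (9.5×10⁻²)^2s
s = 6.8×10⁻¹² / (9.5×10⁻²)^2 = 7.5×10⁻¹⁰
s = 7.5×10⁻¹⁰ mol/L

7.5×10⁻¹⁰ M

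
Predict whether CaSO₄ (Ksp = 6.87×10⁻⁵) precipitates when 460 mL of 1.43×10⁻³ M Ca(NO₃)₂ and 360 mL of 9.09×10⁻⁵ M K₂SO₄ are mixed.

Total volume after mixing = 460 + 360 = 820 mL.
[Ca²⁺] = (1.43×10⁻³)(460)/820 = 8.02×10⁻⁴ M
[SO₄²⁻] = (9.09×10⁻⁵)(360)/820 = 3.99×10⁻⁵ M
Q = [Ca²⁺][SO₄²⁻] = 3.20×10⁻⁸
Q = 3.20×10⁻⁸ < Ksp = 6.87×10⁻⁵, so the solution is unsaturated and no precipitate forms.

No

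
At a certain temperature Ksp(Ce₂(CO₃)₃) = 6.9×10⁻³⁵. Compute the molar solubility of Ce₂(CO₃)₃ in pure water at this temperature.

Ce₂(CO₃)₃(s) ⇌ 2 Ce³⁺(aq) + 3 CO₃²⁻(aq)
If s mol/L of Ce₂(CO₃)₃ dissolves, [Ce³⁺] = 2s and [CO₃²⁻] = 3s.
Ksp = [Ce³⁺]^2[CO₃²⁻]^3 = (2s)^2 · (3s)^3 = 108s^5
108s^5 = 6.9×10⁻³⁵  ⇒  s^5 = 6.4×10⁻³⁷
s = 5.8×10⁻⁸ mol L⁻¹

5.8×10⁻⁸ M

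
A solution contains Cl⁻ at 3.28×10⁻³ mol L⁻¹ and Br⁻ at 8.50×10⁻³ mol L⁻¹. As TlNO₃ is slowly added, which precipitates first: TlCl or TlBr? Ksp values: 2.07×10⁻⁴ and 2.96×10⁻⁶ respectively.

TlBr

Each salt precipitates once Q = Ksp for that salt.
For TlCl: [Tl⁺] = (Ksp/[Cl⁻]) = 6.31×10⁻² mol L⁻¹
For TlBr: [Tl⁺] = (Ksp/[Br⁻]) = 3.48×10⁻⁴ mol L⁻¹
The smaller threshold [Tl⁺] is reached first, so TlBr precipitates first.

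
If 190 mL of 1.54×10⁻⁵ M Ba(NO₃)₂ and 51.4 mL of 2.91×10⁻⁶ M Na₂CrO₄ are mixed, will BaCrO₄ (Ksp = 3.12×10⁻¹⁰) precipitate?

No

The combined volume is 241.4 mL.
[Ba²⁺] = (1.54×10⁻⁵)(190)/241.4 = 1.21×10⁻⁵ M
[CrO₄²⁻] = (2.91×10⁻⁶)(51.4)/241.4 = 6.20×10⁻⁷ M
Q = [Ba²⁺][CrO₄²⁻] = 7.51×10⁻¹²
Q < Ksp (7.51×10⁻¹² vs 3.12×10⁻¹⁰); the solution remains unsaturated and no precipitate forms.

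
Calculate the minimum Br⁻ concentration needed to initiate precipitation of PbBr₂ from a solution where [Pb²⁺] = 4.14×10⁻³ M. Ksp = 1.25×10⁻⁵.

5.49×10⁻² M

A salt starts to precipitate once the ion product Q reaches its Ksp.
PbBr₂(s) ⇌ Pb²⁺(aq) + 2 Br⁻(aq)
Ksp = [Pb²⁺][Br⁻]^2 = [Br⁻]^2(4.14×10⁻³)
[Br⁻]^2 = 1.25×10⁻⁵ / (4.14×10⁻³) = 3.02×10⁻³
[Br⁻] = 5.49×10⁻² M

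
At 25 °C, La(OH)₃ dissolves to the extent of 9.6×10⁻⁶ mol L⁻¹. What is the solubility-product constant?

Ksp = 2.3×10⁻¹⁹

La(OH)₃(s) ⇌ La³⁺(aq) + 3 OH⁻(aq)
Let s be the molar solubility. Then [La³⁺] = s and [OH⁻] = 3s.
Ksp = [La³⁺][OH⁻]^3 = s · (3s)^3 = 27s^4
Ksp = 27 × (9.6×10⁻⁶)^4 = 2.3×10⁻¹⁹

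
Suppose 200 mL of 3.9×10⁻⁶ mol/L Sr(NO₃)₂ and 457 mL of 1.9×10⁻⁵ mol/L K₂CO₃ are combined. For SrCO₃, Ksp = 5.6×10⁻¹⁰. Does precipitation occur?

No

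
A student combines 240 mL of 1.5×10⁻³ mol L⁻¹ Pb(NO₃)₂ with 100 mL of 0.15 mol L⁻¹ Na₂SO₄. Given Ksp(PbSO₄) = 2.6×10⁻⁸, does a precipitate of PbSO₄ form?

Yes

The combined volume is 340 mL.
[Pb²⁺] = (1.5×10⁻³)(240)/340 = 1.1×10⁻³ mol L⁻¹
[SO₄²⁻] = (0.15)(100)/340 = 4.4×10⁻² mol L⁻¹
Q = [Pb²⁺][SO₄²⁻] = 4.7×10⁻⁵
Since Q (4.7×10⁻⁵) exceeds Ksp (2.6×10⁻⁸), PbSO₄ will precipitate.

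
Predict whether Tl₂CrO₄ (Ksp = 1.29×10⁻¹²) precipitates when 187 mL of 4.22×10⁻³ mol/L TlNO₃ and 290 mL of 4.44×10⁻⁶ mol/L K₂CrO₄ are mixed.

Yes

The combined volume is 477 mL.
[Tl⁺] = (4.22×10⁻³)(187)/477 = 1.65×10⁻³ mol/L
[CrO₄²⁻] = (4.44×10⁻⁶)(290)/477 = 2.70×10⁻⁶ mol/L
Q = [Tl⁺]^2[CrO₄²⁻] = 7.39×10⁻¹²
Because Q > Ksp (7.39×10⁻¹² vs 1.29×10⁻¹²), a precipitate of Tl₂CrO₄ forms.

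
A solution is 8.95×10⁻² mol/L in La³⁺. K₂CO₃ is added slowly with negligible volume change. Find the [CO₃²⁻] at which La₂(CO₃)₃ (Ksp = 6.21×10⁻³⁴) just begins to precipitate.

4.26×10⁻¹¹ M

Precipitation of each salt begins when its ion product equals Ksp.
La₂(CO₃)₃(s) ⇌ 2 La³⁺(aq) + 3 CO₃²⁻(aq)
Ksp = [La³⁺]^2[CO₃²⁻]^3 = [CO₃²⁻]^3(8.95×10⁻²)^2
[CO₃²⁻]^3 = 6.21×10⁻³⁴ / (8.95×10⁻²)^2 = 7.75×10⁻³²
[CO₃²⁻] = 4.26×10⁻¹¹ mol/L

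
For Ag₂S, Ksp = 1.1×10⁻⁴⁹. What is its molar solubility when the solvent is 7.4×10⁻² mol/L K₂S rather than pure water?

Ag₂S(s) ⇌ 2 Ag⁺(aq) + S²⁻(aq)
The solution already contains S²⁻ at 7.4×10⁻² mol/L. Let s be the molar solubility of Ag₂S.
[S²⁻] ≈ 7.4×10⁻² mol/L (common ion dominates); [Ag⁺] = 2s.
Ksp = [Ag⁺]^2[S²⁻] = (2s)^2(7.4×10⁻²)
(2s)^2 = 1.1×10⁻⁴⁹ / (7.4×10⁻²) = 1.5×10⁻⁴⁸
s = 6.1×10⁻²⁵ mol/L

6.1×10⁻²⁵ M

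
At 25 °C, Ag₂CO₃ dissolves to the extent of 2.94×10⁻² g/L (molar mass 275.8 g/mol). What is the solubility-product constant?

Molar solubility s = (2.94×10⁻² g/L) / (275.8 g/mol) = 1.0660×10⁻⁴ mol/L
Ag₂CO₃(s) ⇌ 2 Ag⁺(aq) + CO₃²⁻(aq)
Let s be the molar solubility. Then [Ag⁺] = 2s and [CO₃²⁻] = s.
Ksp = [Ag⁺]^2[CO₃²⁻] = (2s)^2 · s = 4s^3
Ksp = 4 × (1.0660×10⁻⁴)^3 = 4.85×10⁻¹²

Ksp = 4.85×10⁻¹²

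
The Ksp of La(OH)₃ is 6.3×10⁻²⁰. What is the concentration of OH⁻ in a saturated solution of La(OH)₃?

La(OH)₃(s) ⇌ La³⁺(aq) + 3 OH⁻(aq)
If s mol/L of La(OH)₃ dissolves, [La³⁺] = s and [OH⁻] = 3s.
Ksp = [La³⁺][OH⁻]^3 = s · (3s)^3 = 27s^4 = 6.3×10⁻²⁰
s = 7.0×10⁻⁶ mol/L
[OH⁻] = 3s = 2.1×10⁻⁵ mol/L

2.1×10⁻⁵ M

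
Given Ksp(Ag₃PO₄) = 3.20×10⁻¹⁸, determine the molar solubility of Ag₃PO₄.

1.86×10⁻⁵ M

Ag₃PO₄(s) ⇌ 3 Ag⁺(aq) + PO₄³⁻(aq)
With molar solubility s: [Ag⁺] = 3s, [PO₄³⁻] = s.
Ksp = [Ag⁺]^3[PO₄³⁻] = (3s)^3 · s = 27s^4
27s^4 = 3.20×10⁻¹⁸  ⇒  s^4 = 1.19×10⁻¹⁹
s = 1.86×10⁻⁵ M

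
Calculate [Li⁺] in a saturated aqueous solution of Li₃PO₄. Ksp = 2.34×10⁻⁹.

9.15×10⁻³ M

Li₃PO₄(s) ⇌ 3 Li⁺(aq) + PO₄³⁻(aq)
Let s be the molar solubility. Then [Li⁺] = 3s and [PO₄³⁻] = s.
Ksp = [Li⁺]^3[PO₄³⁻] = (3s)^3 · s = 27s^4 = 2.34×10⁻⁹
s = 3.05×10⁻³ mol/L
[Li⁺] = 3s = 9.15×10⁻³ mol/L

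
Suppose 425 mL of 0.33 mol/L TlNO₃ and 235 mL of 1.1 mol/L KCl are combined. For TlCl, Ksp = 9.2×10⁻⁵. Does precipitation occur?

Yes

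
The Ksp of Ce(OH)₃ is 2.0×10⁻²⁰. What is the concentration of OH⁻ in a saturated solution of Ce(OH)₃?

Ce(OH)₃(s) ⇌ Ce³⁺(aq) + 3 OH⁻(aq)
Let s be the molar solubility. Then [Ce³⁺] = s and [OH⁻] = 3s.
Ksp = [Ce³⁺][OH⁻]^3 = s · (3s)^3 = 27s^4 = 2.0×10⁻²⁰
s = 5.2×10⁻⁶ mol/L
[OH⁻] = 3s = 1.6×10⁻⁵ mol/L

1.6×10⁻⁵ M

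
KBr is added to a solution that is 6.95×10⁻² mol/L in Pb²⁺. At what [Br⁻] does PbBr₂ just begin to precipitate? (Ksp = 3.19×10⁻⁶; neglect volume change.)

Precipitation of each salt begins when its ion product equals Ksp.
PbBr₂(s) ⇌ Pb²⁺(aq) + 2 Br⁻(aq)
Ksp = [Pb²⁺][Br⁻]^2 = [Br⁻]^2(6.95×10⁻²)
[Br⁻]^2 = 3.19×10⁻⁶ / (6.95×10⁻²) = 4.59×10⁻⁵
[Br⁻] = 6.77×10⁻³ mol/L

6.77×10⁻³ M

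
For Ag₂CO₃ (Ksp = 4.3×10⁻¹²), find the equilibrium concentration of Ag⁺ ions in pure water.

2.0×10⁻⁴ M

Ag₂CO₃(s) ⇌ 2 Ag⁺(aq) + CO₃²⁻(aq)
Let s be the molar solubility. Then [Ag⁺] = 2s and [CO₃²⁻] = s.
Ksp = [Ag⁺]^2[CO₃²⁻] = (2s)^2 · s = 4s^3 = 4.3×10⁻¹²
s = 1.0×10⁻⁴ M
[Ag⁺] = 2s = 2.0×10⁻⁴ M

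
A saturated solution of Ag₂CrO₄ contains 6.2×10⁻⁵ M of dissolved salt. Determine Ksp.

Ksp = 9.5×10⁻¹³

Ag₂CrO₄(s) ⇌ 2 Ag⁺(aq) + CrO₄²⁻(aq)
Call the molar solubility s, so that [Ag⁺] = 2s and [CrO₄²⁻] = s.
Ksp = [Ag⁺]^2[CrO₄²⁻] = (2s)^2 · s = 4s^3
Ksp = 4 × (6.2×10⁻⁵)^3 = 9.5×10⁻¹³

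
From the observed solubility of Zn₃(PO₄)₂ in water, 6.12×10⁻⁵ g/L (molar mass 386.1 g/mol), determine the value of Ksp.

s = (6.12×10⁻⁵ g L⁻¹)/(386.1 g mol⁻¹) = 1.5851×10⁻⁷ M
Zn₃(PO₄)₂(s) ⇌ 3 Zn²⁺(aq) + 2 PO₄³⁻(aq)
Call the molar solubility s, so that [Zn²⁺] = 3s and [PO₄³⁻] = 2s.
Ksp = [Zn²⁺]^3[PO₄³⁻]^2 = (3s)^3 · (2s)^2 = 108s^5
Ksp = 108 × (1.5851×10⁻⁷)^5 = 1.08×10⁻³²

Ksp = 1.08×10⁻³²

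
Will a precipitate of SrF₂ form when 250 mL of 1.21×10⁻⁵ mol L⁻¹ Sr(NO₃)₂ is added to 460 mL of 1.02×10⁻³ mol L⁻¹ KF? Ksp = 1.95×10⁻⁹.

The combined volume is 710 mL.
[Sr²⁺] = (1.21×10⁻⁵)(250)/710 = 4.26×10⁻⁶ mol L⁻¹
[F⁻] = (1.02×10⁻³)(460)/710 = 6.61×10⁻⁴ mol L⁻¹
Q = [Sr²⁺][F⁻]^2 = 1.86×10⁻¹²
Q < Ksp (1.86×10⁻¹² vs 1.95×10⁻⁹); the solution remains unsaturated and no precipitate forms.

No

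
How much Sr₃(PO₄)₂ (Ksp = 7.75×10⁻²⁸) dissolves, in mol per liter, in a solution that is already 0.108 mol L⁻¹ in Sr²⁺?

3.92×10⁻¹³ M

Sr₃(PO₄)₂(s) ⇌ 3 Sr²⁺(aq) + 2 PO₄³⁻(aq)
With Sr²⁺ already at 0.108 mol L⁻¹ and s small, take [Sr²⁺] ≈ 0.108 mol L⁻¹ and [PO₄³⁻] = 2s.
Ksp = [Sr²⁺]^3[PO₄³⁻]^2 = (0.108)^3(2s)^2
(2s)^2 = 7.75×10⁻²⁸ / (0.108)^3 = 6.15×10⁻²⁵
s = 3.92×10⁻¹³ mol L⁻¹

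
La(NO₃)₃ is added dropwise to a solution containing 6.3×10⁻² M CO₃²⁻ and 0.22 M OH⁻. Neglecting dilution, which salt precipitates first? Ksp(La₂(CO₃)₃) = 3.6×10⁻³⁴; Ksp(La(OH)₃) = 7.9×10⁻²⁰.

La(OH)₃

A salt starts to precipitate once the ion product Q reaches its Ksp.
For La₂(CO₃)₃: [La³⁺] = (Ksp/[CO₃²⁻]^3)^(1/2) = 1.2×10⁻¹⁵ M
For La(OH)₃: [La³⁺] = (Ksp/[OH⁻]^3) = 7.4×10⁻¹⁸ M
Since La(OH)₃ needs less La³⁺ to reach saturation, it precipitates first.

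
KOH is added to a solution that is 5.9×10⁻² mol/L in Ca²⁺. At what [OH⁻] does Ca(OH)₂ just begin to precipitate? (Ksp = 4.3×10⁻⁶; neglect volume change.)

Precipitation begins when Q = Ksp.
Ca(OH)₂(s) ⇌ Ca²⁺(aq) + 2 OH⁻(aq)
Ksp = [Ca²⁺][OH⁻]^2 = [OH⁻]^2(5.9×10⁻²)
[OH⁻]^2 = 4.3×10⁻⁶ / (5.9×10⁻²) = 7.3×10⁻⁵
[OH⁻] = 8.5×10⁻³ mol/L

8.5×10⁻³ M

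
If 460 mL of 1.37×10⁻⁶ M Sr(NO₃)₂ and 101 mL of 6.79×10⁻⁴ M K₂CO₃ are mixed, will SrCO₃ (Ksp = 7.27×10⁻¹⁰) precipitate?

No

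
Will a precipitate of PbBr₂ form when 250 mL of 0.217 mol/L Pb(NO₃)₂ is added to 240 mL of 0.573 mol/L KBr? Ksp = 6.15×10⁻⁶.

Yes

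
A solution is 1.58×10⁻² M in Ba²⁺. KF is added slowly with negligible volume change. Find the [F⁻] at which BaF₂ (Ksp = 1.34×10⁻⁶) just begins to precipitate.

9.21×10⁻³ M

Precipitation of each salt begins when its ion product equals Ksp.
BaF₂(s) ⇌ Ba²⁺(aq) + 2 F⁻(aq)
Ksp = [Ba²⁺][F⁻]^2 = [F⁻]^2(1.58×10⁻²)
[F⁻]^2 = 1.34×10⁻⁶ / (1.58×10⁻²) = 8.48×10⁻⁵
[F⁻] = 9.21×10⁻³ M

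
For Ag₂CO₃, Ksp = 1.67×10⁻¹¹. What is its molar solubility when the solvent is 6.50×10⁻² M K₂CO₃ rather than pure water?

Ag₂CO₃(s) ⇌ 2 Ag⁺(aq) + CO₃²⁻(aq)
With CO₃²⁻ already at 6.50×10⁻² M and s small, take [CO₃²⁻] ≈ 6.50×10⁻² M and [Ag⁺] = 2s.
Ksp = [Ag⁺]^2[CO₃²⁻] = (2s)^2(6.50×10⁻²)
(2s)^2 = 1.67×10⁻¹¹ / (6.50×10⁻²) = 2.57×10⁻¹⁰
s = 8.01×10⁻⁶ M

8.01×10⁻⁶ M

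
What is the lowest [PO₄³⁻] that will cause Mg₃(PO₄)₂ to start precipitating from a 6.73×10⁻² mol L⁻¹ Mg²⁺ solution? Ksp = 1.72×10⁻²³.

Precipitation begins when Q = Ksp.
Mg₃(PO₄)₂(s) ⇌ 3 Mg²⁺(aq) + 2 PO₄³⁻(aq)
Ksp = [Mg²⁺]^3[PO₄³⁻]^2 = [PO₄³⁻]^2(6.73×10⁻²)^3
[PO₄³⁻]^2 = 1.72×10⁻²³ / (6.73×10⁻²)^3 = 5.64×10⁻²⁰
[PO₄³⁻] = 2.38×10⁻¹⁰ mol L⁻¹

2.38×10⁻¹⁰ M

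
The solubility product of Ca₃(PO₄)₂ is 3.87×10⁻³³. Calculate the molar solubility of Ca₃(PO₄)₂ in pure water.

1.29×10⁻⁷ M

Ca₃(PO₄)₂(s) ⇌ 3 Ca²⁺(aq) + 2 PO₄³⁻(aq)
If s mol/L of Ca₃(PO₄)₂ dissolves, [Ca²⁺] = 3s and [PO₄³⁻] = 2s.
Ksp = [Ca²⁺]^3[PO₄³⁻]^2 = (3s)^3 · (2s)^2 = 108s^5
108s^5 = 3.87×10⁻³³  ⇒  s^5 = 3.58×10⁻³⁵
Taking the 5th root, s = 1.29×10⁻⁷ mol/L.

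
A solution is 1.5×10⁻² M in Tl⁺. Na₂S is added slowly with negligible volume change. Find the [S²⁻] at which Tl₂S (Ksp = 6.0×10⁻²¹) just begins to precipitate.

2.7×10⁻¹⁷ M

Precipitation begins when Q = Ksp.
Tl₂S(s) ⇌ 2 Tl⁺(aq) + S²⁻(aq)
Ksp = [Tl⁺]^2[S²⁻] = [S²⁻](1.5×10⁻²)^2
[S²⁻] = 6.0×10⁻²¹ / (1.5×10⁻²)^2 = 2.7×10⁻¹⁷
[S²⁻] = 2.7×10⁻¹⁷ M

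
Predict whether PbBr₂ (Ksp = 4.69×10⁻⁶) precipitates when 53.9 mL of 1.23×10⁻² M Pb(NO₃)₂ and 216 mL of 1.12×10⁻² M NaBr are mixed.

No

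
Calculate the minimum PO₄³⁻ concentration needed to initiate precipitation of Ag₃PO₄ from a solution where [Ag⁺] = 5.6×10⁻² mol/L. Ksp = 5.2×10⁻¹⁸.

3.0×10⁻¹⁴ M

Each salt precipitates once Q = Ksp for that salt.
Ag₃PO₄(s) ⇌ 3 Ag⁺(aq) + PO₄³⁻(aq)
Ksp = [Ag⁺]^3[PO₄³⁻] = [PO₄³⁻](5.6×10⁻²)^3
[PO₄³⁻] = 5.2×10⁻¹⁸ / (5.6×10⁻²)^3 = 3.0×10⁻¹⁴
[PO₄³⁻] = 3.0×10⁻¹⁴ mol/L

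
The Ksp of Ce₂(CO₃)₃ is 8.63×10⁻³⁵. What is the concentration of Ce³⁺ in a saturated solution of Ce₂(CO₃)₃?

1.21×10⁻⁷ M

Ce₂(CO₃)₃(s) ⇌ 2 Ce³⁺(aq) + 3 CO₃²⁻(aq)
For each mole of Ce₂(CO₃)₃ that dissolves per liter, [Ce³⁺] = 2s and [CO₃²⁻] = 3s; let s denote this solubility.
Ksp = [Ce³⁺]^2[CO₃²⁻]^3 = (2s)^2 · (3s)^3 = 108s^5 = 8.63×10⁻³⁵
s = 6.03×10⁻⁸ mol L⁻¹
[Ce³⁺] = 2s = 1.21×10⁻⁷ mol L⁻¹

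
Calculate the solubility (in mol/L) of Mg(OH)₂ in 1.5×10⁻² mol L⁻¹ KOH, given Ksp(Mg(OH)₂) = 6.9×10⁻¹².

Mg(OH)₂(s) ⇌ Mg²⁺(aq) + 2 OH⁻(aq)
With OH⁻ already at 1.5×10⁻² mol L⁻¹ and s small, take [OH⁻] ≈ 1.5×10⁻² mol L⁻¹ and [Mg²⁺] = s.
Ksp = [Mg²⁺][OH⁻]^2 = s(1.5×10⁻²)^2
s = 6.9×10⁻¹² / (1.5×10⁻²)^2 = 3.1×10⁻⁸
s = 3.1×10⁻⁸ mol L⁻¹

3.1×10⁻⁸ M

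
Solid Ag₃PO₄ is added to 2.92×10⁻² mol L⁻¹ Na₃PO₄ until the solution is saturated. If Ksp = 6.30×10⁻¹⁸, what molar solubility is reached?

2.00×10⁻⁶ M

Ag₃PO₄(s) ⇌ 3 Ag⁺(aq) + PO₄³⁻(aq)
PO₄³⁻ is already present at 2.92×10⁻² mol L⁻¹. If s mol/L of Ag₃PO₄ dissolves, [Ag⁺] = 3s while [PO₄³⁻] ≈ 2.92×10⁻² mol L⁻¹.
Ksp = [Ag⁺]^3[PO₄³⁻] = (3s)^3(2.92×10⁻²)
(3s)^3 = 6.30×10⁻¹⁸ / (2.92×10⁻²) = 2.16×10⁻¹⁶
s = 2.00×10⁻⁶ mol L⁻¹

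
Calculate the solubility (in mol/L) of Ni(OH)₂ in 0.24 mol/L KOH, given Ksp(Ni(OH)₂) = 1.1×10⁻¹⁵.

1.9×10⁻¹⁴ M

Ni(OH)₂(s) ⇌ Ni²⁺(aq) + 2 OH⁻(aq)
The solution already contains OH⁻ at 0.24 mol/L. Let s be the molar solubility of Ni(OH)₂.
[OH⁻] ≈ 0.24 mol/L (common ion dominates); [Ni²⁺] = s.
Ksp = [Ni²⁺][OH⁻]^2 = s(0.24)^2
s = 1.1×10⁻¹⁵ / (0.24)^2 = 1.9×10⁻¹⁴
s = 1.9×10⁻¹⁴ mol/L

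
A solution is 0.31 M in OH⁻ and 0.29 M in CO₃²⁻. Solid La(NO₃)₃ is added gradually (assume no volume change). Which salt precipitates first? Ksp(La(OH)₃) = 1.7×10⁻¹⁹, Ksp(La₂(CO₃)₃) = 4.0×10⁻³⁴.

Precipitation of each salt begins when its ion product equals Ksp.
For La(OH)₃: [La³⁺] = (Ksp/[OH⁻]^3) = 5.7×10⁻¹⁸ M
For La₂(CO₃)₃: [La³⁺] = (Ksp/[CO₃²⁻]^3)^(1/2) = 1.3×10⁻¹⁶ M
Since La(OH)₃ needs less La³⁺ to reach saturation, it precipitates first.

La(OH)₃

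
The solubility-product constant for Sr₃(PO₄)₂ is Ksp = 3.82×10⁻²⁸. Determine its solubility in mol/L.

1.29×10⁻⁶ M

Sr₃(PO₄)₂(s) ⇌ 3 Sr²⁺(aq) + 2 PO₄³⁻(aq)
For each mole of Sr₃(PO₄)₂ that dissolves per liter, [Sr²⁺] = 3s and [PO₄³⁻] = 2s; let s denote this solubility.
Ksp = [Sr²⁺]^3[PO₄³⁻]^2 = (3s)^3 · (2s)^2 = 108s^5
108s^5 = 3.82×10⁻²⁸  ⇒  s^5 = 3.54×10⁻³⁰
s = 1.29×10⁻⁶ mol L⁻¹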